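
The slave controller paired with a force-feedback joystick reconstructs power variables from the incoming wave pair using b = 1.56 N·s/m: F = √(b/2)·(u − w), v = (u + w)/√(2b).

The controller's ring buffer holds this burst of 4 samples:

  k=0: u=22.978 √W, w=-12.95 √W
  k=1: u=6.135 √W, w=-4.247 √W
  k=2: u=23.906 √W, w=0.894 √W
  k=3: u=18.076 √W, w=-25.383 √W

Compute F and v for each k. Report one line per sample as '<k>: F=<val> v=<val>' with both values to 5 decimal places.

k=0: u−w=35.92800, u+w=10.02800; √(b/2)=0.88318, √(2b)=1.76635; F=0.88318×35.928=31.73075, v=10.02800/1.76635=5.67724
k=1: u−w=10.38200, u+w=1.88800; √(b/2)=0.88318, √(2b)=1.76635; F=0.88318×10.382=9.16913, v=1.88800/1.76635=1.06887
k=2: u−w=23.01200, u+w=24.80000; √(b/2)=0.88318, √(2b)=1.76635; F=0.88318×23.012=20.32365, v=24.80000/1.76635=14.04024
k=3: u−w=43.45900, u+w=-7.30700; √(b/2)=0.88318, √(2b)=1.76635; F=0.88318×43.459=38.38195, v=-7.30700/1.76635=-4.13677

0: F=31.73075 v=5.67724
1: F=9.16913 v=1.06887
2: F=20.32365 v=14.04024
3: F=38.38195 v=-4.13677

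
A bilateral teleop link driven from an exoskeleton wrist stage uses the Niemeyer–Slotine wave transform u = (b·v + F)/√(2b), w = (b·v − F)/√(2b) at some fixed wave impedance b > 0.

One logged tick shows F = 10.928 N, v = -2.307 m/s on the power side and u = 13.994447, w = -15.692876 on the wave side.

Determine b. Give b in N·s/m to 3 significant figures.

b = 0.271 N·s/m

u + w = -1.698429;  u + w = √(2b)·v, so √(2b) = -1.698429/(-2.307) = 0.736207.
b = (√(2b))²/2 = 0.542000/2 = 0.271000.
(Check via u − w = 2F/√(2b): u − w = 29.687323, 2F/√(2b) = 29.687312.)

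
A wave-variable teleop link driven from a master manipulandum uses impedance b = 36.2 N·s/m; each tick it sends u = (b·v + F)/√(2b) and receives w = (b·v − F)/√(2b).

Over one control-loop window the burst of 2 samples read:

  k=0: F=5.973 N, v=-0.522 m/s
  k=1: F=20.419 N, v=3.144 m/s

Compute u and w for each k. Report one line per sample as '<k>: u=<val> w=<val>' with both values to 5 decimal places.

k=0: b·v=36.2×(-0.522)=-18.89640; √(2b)=8.50882; u=(-18.89640+5.973)/8.50882=-1.51882, w=(-18.89640−5.973)/8.50882=-2.92278
k=1: b·v=36.2×3.144=113.81280; √(2b)=8.50882; u=(113.81280+20.419)/8.50882=15.77561, w=(113.81280−20.419)/8.50882=10.97612

0: u=-1.51882 w=-2.92278
1: u=15.77561 w=10.97612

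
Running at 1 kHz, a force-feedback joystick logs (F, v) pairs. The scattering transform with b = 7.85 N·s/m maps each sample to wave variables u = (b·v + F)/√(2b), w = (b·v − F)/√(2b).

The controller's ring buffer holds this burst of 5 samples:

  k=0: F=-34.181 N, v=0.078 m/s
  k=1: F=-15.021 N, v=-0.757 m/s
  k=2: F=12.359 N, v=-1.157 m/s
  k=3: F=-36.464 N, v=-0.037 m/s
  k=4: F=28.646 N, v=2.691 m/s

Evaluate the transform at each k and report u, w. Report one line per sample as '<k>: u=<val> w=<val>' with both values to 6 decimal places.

0: u=-8.471976 w=8.781037
1: u=-5.290697 w=2.291219
2: u=0.826927 w=-5.411334
3: u=-9.275986 w=9.129380
4: u=12.560903 w=-1.898293

k=0: b·v=7.85×0.078=0.612300; √(2b)=3.962323; u=(0.612300+(-34.181))/3.962323=-8.471976, w=(0.612300−(-34.181))/3.962323=8.781037
k=1: b·v=7.85×(-0.757)=-5.942450; √(2b)=3.962323; u=(-5.942450+(-15.021))/3.962323=-5.290697, w=(-5.942450−(-15.021))/3.962323=2.291219
k=2: b·v=7.85×(-1.157)=-9.082450; √(2b)=3.962323; u=(-9.082450+12.359)/3.962323=0.826927, w=(-9.082450−12.359)/3.962323=-5.411334
k=3: b·v=7.85×(-0.037)=-0.290450; √(2b)=3.962323; u=(-0.290450+(-36.464))/3.962323=-9.275986, w=(-0.290450−(-36.464))/3.962323=9.129380
k=4: b·v=7.85×2.691=21.124350; √(2b)=3.962323; u=(21.124350+28.646)/3.962323=12.560903, w=(21.124350−28.646)/3.962323=-1.898293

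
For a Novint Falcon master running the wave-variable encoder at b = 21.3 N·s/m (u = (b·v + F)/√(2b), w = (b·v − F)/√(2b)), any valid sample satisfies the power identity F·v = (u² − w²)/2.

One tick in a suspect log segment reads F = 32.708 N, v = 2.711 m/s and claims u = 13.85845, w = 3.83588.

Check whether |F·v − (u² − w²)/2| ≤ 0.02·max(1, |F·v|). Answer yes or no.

F·v = 32.708×2.711 = 88.6714 W.
(u² − w²)/2 = (192.0566 − 14.7140)/2 = 88.6713 W.
|Δ| = 0.0001;  2% of max(1, |F·v|) = 1.7734.

yes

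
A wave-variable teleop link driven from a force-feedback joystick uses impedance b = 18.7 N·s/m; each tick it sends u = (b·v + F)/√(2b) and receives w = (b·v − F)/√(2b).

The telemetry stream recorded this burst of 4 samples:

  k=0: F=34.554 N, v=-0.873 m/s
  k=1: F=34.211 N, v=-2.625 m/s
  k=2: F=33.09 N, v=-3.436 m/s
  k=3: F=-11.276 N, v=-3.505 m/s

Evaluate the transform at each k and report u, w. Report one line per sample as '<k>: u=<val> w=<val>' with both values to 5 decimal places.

0: u=2.98074 w=-8.31962
1: u=-2.43257 w=-13.62076
2: u=-5.09573 w=-15.91732
3: u=-12.56133 w=-8.87369

k=0: b·v=18.7×(-0.873)=-16.32510; √(2b)=6.11555; u=(-16.32510+34.554)/6.11555=2.98074, w=(-16.32510−34.554)/6.11555=-8.31962
k=1: b·v=18.7×(-2.625)=-49.08750; √(2b)=6.11555; u=(-49.08750+34.211)/6.11555=-2.43257, w=(-49.08750−34.211)/6.11555=-13.62076
k=2: b·v=18.7×(-3.436)=-64.25320; √(2b)=6.11555; u=(-64.25320+33.09)/6.11555=-5.09573, w=(-64.25320−33.09)/6.11555=-15.91732
k=3: b·v=18.7×(-3.505)=-65.54350; √(2b)=6.11555; u=(-65.54350+(-11.276))/6.11555=-12.56133, w=(-65.54350−(-11.276))/6.11555=-8.87369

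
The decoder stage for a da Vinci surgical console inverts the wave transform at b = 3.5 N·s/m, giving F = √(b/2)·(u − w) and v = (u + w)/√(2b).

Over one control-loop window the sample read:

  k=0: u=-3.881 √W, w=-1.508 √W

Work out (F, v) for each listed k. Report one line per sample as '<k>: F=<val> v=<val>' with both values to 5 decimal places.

0: F=-3.13918 v=-2.03685

k=0: u−w=-2.37300, u+w=-5.38900; √(b/2)=1.32288, √(2b)=2.64575; F=1.32288×(-2.373)=-3.13918, v=-5.38900/2.64575=-2.03685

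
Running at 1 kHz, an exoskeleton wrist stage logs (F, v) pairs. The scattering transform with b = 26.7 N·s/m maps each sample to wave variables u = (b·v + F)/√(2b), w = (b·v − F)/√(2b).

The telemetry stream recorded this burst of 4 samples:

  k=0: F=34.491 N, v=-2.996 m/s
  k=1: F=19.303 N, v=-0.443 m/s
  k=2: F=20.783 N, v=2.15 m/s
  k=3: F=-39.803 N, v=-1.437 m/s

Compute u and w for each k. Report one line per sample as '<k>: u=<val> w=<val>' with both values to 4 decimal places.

0: u=-6.2268 w=-15.6666
1: u=1.0229 w=-4.2601
2: u=10.6996 w=5.0115
3: u=-10.6973 w=0.1964

k=0: b·v=26.7×(-2.996)=-79.9932; √(2b)=7.3075; u=(-79.9932+34.491)/7.3075=-6.2268, w=(-79.9932−34.491)/7.3075=-15.6666
k=1: b·v=26.7×(-0.443)=-11.8281; √(2b)=7.3075; u=(-11.8281+19.303)/7.3075=1.0229, w=(-11.8281−19.303)/7.3075=-4.2601
k=2: b·v=26.7×2.15=57.4050; √(2b)=7.3075; u=(57.4050+20.783)/7.3075=10.6996, w=(57.4050−20.783)/7.3075=5.0115
k=3: b·v=26.7×(-1.437)=-38.3679; √(2b)=7.3075; u=(-38.3679+(-39.803))/7.3075=-10.6973, w=(-38.3679−(-39.803))/7.3075=0.1964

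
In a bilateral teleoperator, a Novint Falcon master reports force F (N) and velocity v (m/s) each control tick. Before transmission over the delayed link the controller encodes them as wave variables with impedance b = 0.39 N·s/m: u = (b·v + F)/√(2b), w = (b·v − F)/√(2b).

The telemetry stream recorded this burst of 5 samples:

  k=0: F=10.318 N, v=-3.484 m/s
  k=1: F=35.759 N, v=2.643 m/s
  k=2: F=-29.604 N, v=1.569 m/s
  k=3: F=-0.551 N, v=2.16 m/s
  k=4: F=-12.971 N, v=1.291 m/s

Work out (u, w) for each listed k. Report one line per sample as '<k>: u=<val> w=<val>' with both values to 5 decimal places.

k=0: b·v=0.39×(-3.484)=-1.35876; √(2b)=0.88318; u=(-1.35876+10.318)/0.88318=10.14434, w=(-1.35876−10.318)/0.88318=-13.22133
k=1: b·v=0.39×2.643=1.03077; √(2b)=0.88318; u=(1.03077+35.759)/0.88318=41.65621, w=(1.03077−35.759)/0.88318=-39.32198
k=2: b·v=0.39×1.569=0.61191; √(2b)=0.88318; u=(0.61191+(-29.604))/0.88318=-32.82708, w=(0.61191−(-29.604))/0.88318=34.21278
k=3: b·v=0.39×2.16=0.84240; √(2b)=0.88318; u=(0.84240+(-0.551))/0.88318=0.32995, w=(0.84240−(-0.551))/0.88318=1.57771
k=4: b·v=0.39×1.291=0.50349; √(2b)=0.88318; u=(0.50349+(-12.971))/0.88318=-14.11668, w=(0.50349−(-12.971))/0.88318=15.25686

0: u=10.14434 w=-13.22133
1: u=41.65621 w=-39.32198
2: u=-32.82708 w=34.21278
3: u=0.32995 w=1.57771
4: u=-14.11668 w=15.25686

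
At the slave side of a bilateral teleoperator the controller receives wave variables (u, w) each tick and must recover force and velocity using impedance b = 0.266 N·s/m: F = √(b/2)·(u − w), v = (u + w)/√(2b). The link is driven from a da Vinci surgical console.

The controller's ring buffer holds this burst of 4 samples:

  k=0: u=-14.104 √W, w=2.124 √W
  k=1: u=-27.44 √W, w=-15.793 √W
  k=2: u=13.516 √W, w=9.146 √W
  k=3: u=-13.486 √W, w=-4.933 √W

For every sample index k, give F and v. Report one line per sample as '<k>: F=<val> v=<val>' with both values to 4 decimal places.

k=0: u−w=-16.2280, u+w=-11.9800; √(b/2)=0.3647, √(2b)=0.7294; F=0.3647×(-16.228)=-5.9182, v=-11.9800/0.7294=-16.4248
k=1: u−w=-11.6470, u+w=-43.2330; √(b/2)=0.3647, √(2b)=0.7294; F=0.3647×(-11.647)=-4.2476, v=-43.2330/0.7294=-59.2734
k=2: u−w=4.3700, u+w=22.6620; √(b/2)=0.3647, √(2b)=0.7294; F=0.3647×4.37=1.5937, v=22.6620/0.7294=31.0701
k=3: u−w=-8.5530, u+w=-18.4190; √(b/2)=0.3647, √(2b)=0.7294; F=0.3647×(-8.553)=-3.1192, v=-18.4190/0.7294=-25.2528

0: F=-5.9182 v=-16.4248
1: F=-4.2476 v=-59.2734
2: F=1.5937 v=31.0701
3: F=-3.1192 v=-25.2528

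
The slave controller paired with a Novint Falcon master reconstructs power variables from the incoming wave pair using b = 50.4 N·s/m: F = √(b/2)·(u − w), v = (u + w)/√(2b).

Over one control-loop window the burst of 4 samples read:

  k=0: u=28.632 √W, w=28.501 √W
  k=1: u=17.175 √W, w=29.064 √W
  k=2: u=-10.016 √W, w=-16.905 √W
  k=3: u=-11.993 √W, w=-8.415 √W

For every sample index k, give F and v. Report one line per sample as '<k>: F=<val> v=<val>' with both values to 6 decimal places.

0: F=0.657615 v=5.690583
1: F=-59.682306 v=4.605515
2: F=34.582506 v=-2.681396
3: F=-17.961417 v=-2.032685

k=0: u−w=0.131000, u+w=57.133000; √(b/2)=5.019960, √(2b)=10.039920; F=5.019960×0.131=0.657615, v=57.133000/10.039920=5.690583
k=1: u−w=-11.889000, u+w=46.239000; √(b/2)=5.019960, √(2b)=10.039920; F=5.019960×(-11.889)=-59.682306, v=46.239000/10.039920=4.605515
k=2: u−w=6.889000, u+w=-26.921000; √(b/2)=5.019960, √(2b)=10.039920; F=5.019960×6.889=34.582506, v=-26.921000/10.039920=-2.681396
k=3: u−w=-3.578000, u+w=-20.408000; √(b/2)=5.019960, √(2b)=10.039920; F=5.019960×(-3.578)=-17.961417, v=-20.408000/10.039920=-2.032685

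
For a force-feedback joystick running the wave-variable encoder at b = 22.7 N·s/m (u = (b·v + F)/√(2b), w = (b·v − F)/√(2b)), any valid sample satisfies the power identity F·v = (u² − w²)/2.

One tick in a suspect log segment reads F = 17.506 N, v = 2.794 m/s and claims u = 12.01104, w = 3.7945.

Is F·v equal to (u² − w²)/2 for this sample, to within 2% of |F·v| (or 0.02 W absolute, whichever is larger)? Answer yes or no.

F·v = 17.506×2.794 = 48.9118 W.
(u² − w²)/2 = (144.2651 − 14.3982)/2 = 64.9334 W.
|Δ| = 16.0217;  2% of max(1, |F·v|) = 0.9782.

no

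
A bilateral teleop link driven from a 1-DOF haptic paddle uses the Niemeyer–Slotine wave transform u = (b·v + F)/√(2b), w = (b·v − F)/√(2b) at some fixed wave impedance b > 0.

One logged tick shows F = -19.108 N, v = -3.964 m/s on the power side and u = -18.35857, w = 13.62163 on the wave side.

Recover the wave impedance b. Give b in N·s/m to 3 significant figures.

b = 0.714 N·s/m

u + w = -4.7369;  u + w = √(2b)·v, so √(2b) = -4.7369/(-3.964) = 1.1950.
b = (√(2b))²/2 = 1.4280/2 = 0.7140.
(Check via u − w = 2F/√(2b): u − w = -31.9802, 2F/√(2b) = -31.9802.)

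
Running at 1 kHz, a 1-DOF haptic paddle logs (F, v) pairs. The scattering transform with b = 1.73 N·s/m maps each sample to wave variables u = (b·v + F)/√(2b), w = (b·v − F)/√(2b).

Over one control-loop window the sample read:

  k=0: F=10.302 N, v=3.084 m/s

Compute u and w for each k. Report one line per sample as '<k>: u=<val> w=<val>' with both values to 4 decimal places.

0: u=8.4067 w=-2.6701

k=0: b·v=1.73×3.084=5.3353; √(2b)=1.8601; u=(5.3353+10.302)/1.8601=8.4067, w=(5.3353−10.302)/1.8601=-2.6701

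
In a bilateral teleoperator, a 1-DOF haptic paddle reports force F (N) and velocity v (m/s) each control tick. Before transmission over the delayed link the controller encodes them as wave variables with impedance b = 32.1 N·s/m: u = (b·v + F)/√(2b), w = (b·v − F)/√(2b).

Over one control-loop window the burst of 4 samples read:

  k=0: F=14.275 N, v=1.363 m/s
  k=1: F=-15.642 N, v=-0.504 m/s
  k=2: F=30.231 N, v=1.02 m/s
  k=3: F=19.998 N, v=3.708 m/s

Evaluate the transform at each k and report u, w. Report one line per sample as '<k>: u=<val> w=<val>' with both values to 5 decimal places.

k=0: b·v=32.1×1.363=43.75230; √(2b)=8.01249; u=(43.75230+14.275)/8.01249=7.24211, w=(43.75230−14.275)/8.01249=3.67892
k=1: b·v=32.1×(-0.504)=-16.17840; √(2b)=8.01249; u=(-16.17840+(-15.642))/8.01249=-3.97135, w=(-16.17840−(-15.642))/8.01249=-0.06695
k=2: b·v=32.1×1.02=32.74200; √(2b)=8.01249; u=(32.74200+30.231)/8.01249=7.85935, w=(32.74200−30.231)/8.01249=0.31339
k=3: b·v=32.1×3.708=119.02680; √(2b)=8.01249; u=(119.02680+19.998)/8.01249=17.35101, w=(119.02680−19.998)/8.01249=12.35930

0: u=7.24211 w=3.67892
1: u=-3.97135 w=-0.06695
2: u=7.85935 w=0.31339
3: u=17.35101 w=12.35930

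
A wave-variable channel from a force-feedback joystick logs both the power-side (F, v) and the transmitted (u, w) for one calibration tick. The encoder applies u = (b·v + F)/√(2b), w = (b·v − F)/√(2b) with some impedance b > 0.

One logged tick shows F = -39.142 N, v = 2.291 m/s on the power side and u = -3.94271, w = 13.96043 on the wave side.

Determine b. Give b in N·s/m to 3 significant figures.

b = 9.56 N·s/m

u + w = 10.0177;  u + w = √(2b)·v, so √(2b) = 10.0177/2.291 = 4.3726.
b = (√(2b))²/2 = 19.1200/2 = 9.5600.
(Check via u − w = 2F/√(2b): u − w = -17.9031, 2F/√(2b) = -17.9031.)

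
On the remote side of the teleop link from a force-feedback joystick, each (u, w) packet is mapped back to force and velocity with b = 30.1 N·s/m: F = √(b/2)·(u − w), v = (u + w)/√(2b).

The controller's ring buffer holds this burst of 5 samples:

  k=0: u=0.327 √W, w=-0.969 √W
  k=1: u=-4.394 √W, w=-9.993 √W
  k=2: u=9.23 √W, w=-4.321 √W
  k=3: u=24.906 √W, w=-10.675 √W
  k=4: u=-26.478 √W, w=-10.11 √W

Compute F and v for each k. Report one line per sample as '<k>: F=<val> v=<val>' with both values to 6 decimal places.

k=0: u−w=1.296000, u+w=-0.642000; √(b/2)=3.879433, √(2b)=7.758866; F=3.879433×1.296=5.027745, v=-0.642000/7.758866=-0.082744
k=1: u−w=5.599000, u+w=-14.387000; √(b/2)=3.879433, √(2b)=7.758866; F=3.879433×5.599=21.720945, v=-14.387000/7.758866=-1.854266
k=2: u−w=13.551000, u+w=4.909000; √(b/2)=3.879433, √(2b)=7.758866; F=3.879433×13.551=52.570196, v=4.909000/7.758866=0.632696
k=3: u−w=35.581000, u+w=14.231000; √(b/2)=3.879433, √(2b)=7.758866; F=3.879433×35.581=138.034104, v=14.231000/7.758866=1.834160
k=4: u−w=-16.368000, u+w=-36.588000; √(b/2)=3.879433, √(2b)=7.758866; F=3.879433×(-16.368)=-63.498558, v=-36.588000/7.758866=-4.715638

0: F=5.027745 v=-0.082744
1: F=21.720945 v=-1.854266
2: F=52.570196 v=0.632696
3: F=138.034104 v=1.834160
4: F=-63.498558 v=-4.715638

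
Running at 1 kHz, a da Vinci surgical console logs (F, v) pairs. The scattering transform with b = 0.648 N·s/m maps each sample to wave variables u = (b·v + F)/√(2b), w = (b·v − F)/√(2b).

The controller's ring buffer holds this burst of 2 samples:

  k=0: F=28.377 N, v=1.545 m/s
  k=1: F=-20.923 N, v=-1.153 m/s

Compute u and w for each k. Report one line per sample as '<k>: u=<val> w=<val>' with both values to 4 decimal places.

k=0: b·v=0.648×1.545=1.0012; √(2b)=1.1384; u=(1.0012+28.377)/1.1384=25.8061, w=(1.0012−28.377)/1.1384=-24.0472
k=1: b·v=0.648×(-1.153)=-0.7471; √(2b)=1.1384; u=(-0.7471+(-20.923))/1.1384=-19.0353, w=(-0.7471−(-20.923))/1.1384=17.7227

0: u=25.8061 w=-24.0472
1: u=-19.0353 w=17.7227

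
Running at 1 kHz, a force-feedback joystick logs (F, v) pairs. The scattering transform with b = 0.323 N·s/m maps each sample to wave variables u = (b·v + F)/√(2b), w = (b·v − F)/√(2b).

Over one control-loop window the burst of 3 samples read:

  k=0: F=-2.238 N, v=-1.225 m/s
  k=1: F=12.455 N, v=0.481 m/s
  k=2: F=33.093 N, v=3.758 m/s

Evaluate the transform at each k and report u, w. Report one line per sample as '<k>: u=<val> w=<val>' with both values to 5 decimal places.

0: u=-3.27677 w=2.29219
1: u=15.68958 w=-15.30298
2: u=42.68393 w=-39.66347

k=0: b·v=0.323×(-1.225)=-0.39568; √(2b)=0.80374; u=(-0.39568+(-2.238))/0.80374=-3.27677, w=(-0.39568−(-2.238))/0.80374=2.29219
k=1: b·v=0.323×0.481=0.15536; √(2b)=0.80374; u=(0.15536+12.455)/0.80374=15.68958, w=(0.15536−12.455)/0.80374=-15.30298
k=2: b·v=0.323×3.758=1.21383; √(2b)=0.80374; u=(1.21383+33.093)/0.80374=42.68393, w=(1.21383−33.093)/0.80374=-39.66347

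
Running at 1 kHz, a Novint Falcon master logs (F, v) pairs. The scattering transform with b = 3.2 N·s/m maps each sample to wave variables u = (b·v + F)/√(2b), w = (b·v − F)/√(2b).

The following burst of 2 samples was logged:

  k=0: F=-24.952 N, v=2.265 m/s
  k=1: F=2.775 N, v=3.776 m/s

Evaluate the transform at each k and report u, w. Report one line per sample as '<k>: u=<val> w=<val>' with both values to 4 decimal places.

0: u=-6.9981 w=12.7282
1: u=5.8732 w=3.6794

k=0: b·v=3.2×2.265=7.2480; √(2b)=2.5298; u=(7.2480+(-24.952))/2.5298=-6.9981, w=(7.2480−(-24.952))/2.5298=12.7282
k=1: b·v=3.2×3.776=12.0832; √(2b)=2.5298; u=(12.0832+2.775)/2.5298=5.8732, w=(12.0832−2.775)/2.5298=3.6794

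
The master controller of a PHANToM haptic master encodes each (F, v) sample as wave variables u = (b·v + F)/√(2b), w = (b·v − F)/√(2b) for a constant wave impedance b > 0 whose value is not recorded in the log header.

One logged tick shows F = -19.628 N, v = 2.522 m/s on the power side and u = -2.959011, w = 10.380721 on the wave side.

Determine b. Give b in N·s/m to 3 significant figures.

u + w = 7.421710;  u + w = √(2b)·v, so √(2b) = 7.421710/2.522 = 2.942787.
b = (√(2b))²/2 = 8.659998/2 = 4.329999.
(Check via u − w = 2F/√(2b): u − w = -13.339732, 2F/√(2b) = -13.339733.)

b = 4.33 N·s/m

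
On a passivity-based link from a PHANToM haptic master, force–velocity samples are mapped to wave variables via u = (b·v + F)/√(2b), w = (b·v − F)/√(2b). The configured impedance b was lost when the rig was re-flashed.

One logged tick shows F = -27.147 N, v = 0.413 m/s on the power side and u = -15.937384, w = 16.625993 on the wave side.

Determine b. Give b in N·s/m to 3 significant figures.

u + w = 0.688609;  u + w = √(2b)·v, so √(2b) = 0.688609/0.413 = 1.667334.
b = (√(2b))²/2 = 2.780003/2 = 1.390002.
(Check via u − w = 2F/√(2b): u − w = -32.563377, 2F/√(2b) = -32.563359.)

b = 1.39 N·s/m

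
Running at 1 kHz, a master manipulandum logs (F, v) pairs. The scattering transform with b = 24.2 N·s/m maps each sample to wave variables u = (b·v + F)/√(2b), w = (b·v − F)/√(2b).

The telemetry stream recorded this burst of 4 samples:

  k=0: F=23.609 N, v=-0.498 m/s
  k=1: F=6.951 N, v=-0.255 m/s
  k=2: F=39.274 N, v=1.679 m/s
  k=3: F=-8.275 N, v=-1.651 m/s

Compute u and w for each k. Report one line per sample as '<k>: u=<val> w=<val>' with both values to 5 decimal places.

0: u=1.66126 w=-5.12585
1: u=0.11212 w=-1.88615
2: u=11.48565 w=0.19517
3: u=-6.93246 w=-4.55356

k=0: b·v=24.2×(-0.498)=-12.05160; √(2b)=6.95701; u=(-12.05160+23.609)/6.95701=1.66126, w=(-12.05160−23.609)/6.95701=-5.12585
k=1: b·v=24.2×(-0.255)=-6.17100; √(2b)=6.95701; u=(-6.17100+6.951)/6.95701=0.11212, w=(-6.17100−6.951)/6.95701=-1.88615
k=2: b·v=24.2×1.679=40.63180; √(2b)=6.95701; u=(40.63180+39.274)/6.95701=11.48565, w=(40.63180−39.274)/6.95701=0.19517
k=3: b·v=24.2×(-1.651)=-39.95420; √(2b)=6.95701; u=(-39.95420+(-8.275))/6.95701=-6.93246, w=(-39.95420−(-8.275))/6.95701=-4.55356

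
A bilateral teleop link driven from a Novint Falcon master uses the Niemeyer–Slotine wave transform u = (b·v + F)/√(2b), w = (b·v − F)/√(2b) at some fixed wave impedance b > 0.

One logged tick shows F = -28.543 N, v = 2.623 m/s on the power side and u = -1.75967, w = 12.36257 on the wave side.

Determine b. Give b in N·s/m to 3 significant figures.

b = 8.17 N·s/m

u + w = 10.6029;  u + w = √(2b)·v, so √(2b) = 10.6029/2.623 = 4.0423.
b = (√(2b))²/2 = 16.3400/2 = 8.1700.
(Check via u − w = 2F/√(2b): u − w = -14.1222, 2F/√(2b) = -14.1222.)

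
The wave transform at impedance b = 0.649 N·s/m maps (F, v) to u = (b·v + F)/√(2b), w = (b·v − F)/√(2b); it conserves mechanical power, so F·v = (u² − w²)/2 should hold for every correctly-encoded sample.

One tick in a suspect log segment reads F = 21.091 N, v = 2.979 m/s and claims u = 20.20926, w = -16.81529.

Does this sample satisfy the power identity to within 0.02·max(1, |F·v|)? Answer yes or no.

yes

F·v = 21.091×2.979 = 62.8301 W.
(u² − w²)/2 = (408.4142 − 282.7540)/2 = 62.8301 W.
|Δ| = 0.0000;  2% of max(1, |F·v|) = 1.2566.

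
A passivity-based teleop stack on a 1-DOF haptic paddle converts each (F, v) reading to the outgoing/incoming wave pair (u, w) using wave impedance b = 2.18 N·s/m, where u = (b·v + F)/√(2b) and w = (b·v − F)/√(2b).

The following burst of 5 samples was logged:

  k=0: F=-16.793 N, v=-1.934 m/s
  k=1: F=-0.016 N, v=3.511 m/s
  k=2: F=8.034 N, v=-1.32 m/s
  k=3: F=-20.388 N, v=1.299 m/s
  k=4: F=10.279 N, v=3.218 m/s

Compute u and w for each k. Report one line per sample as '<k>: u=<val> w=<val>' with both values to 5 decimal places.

0: u=-10.06154 w=6.02323
1: u=3.65793 w=3.67325
2: u=2.46947 w=-5.22571
3: u=-8.40789 w=11.12028
4: u=8.28244 w=-1.56306

k=0: b·v=2.18×(-1.934)=-4.21612; √(2b)=2.08806; u=(-4.21612+(-16.793))/2.08806=-10.06154, w=(-4.21612−(-16.793))/2.08806=6.02323
k=1: b·v=2.18×3.511=7.65398; √(2b)=2.08806; u=(7.65398+(-0.016))/2.08806=3.65793, w=(7.65398−(-0.016))/2.08806=3.67325
k=2: b·v=2.18×(-1.32)=-2.87760; √(2b)=2.08806; u=(-2.87760+8.034)/2.08806=2.46947, w=(-2.87760−8.034)/2.08806=-5.22571
k=3: b·v=2.18×1.299=2.83182; √(2b)=2.08806; u=(2.83182+(-20.388))/2.08806=-8.40789, w=(2.83182−(-20.388))/2.08806=11.12028
k=4: b·v=2.18×3.218=7.01524; √(2b)=2.08806; u=(7.01524+10.279)/2.08806=8.28244, w=(7.01524−10.279)/2.08806=-1.56306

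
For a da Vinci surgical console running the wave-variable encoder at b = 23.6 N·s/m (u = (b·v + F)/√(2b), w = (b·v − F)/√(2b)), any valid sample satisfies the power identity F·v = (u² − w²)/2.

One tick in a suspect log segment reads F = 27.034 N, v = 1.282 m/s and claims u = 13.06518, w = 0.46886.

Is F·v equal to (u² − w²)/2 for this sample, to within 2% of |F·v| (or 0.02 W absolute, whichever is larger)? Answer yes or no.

no

F·v = 27.034×1.282 = 34.65759 W.
(u² − w²)/2 = (170.69893 − 0.21983)/2 = 85.23955 W.
|Δ| = 50.58196;  2% of max(1, |F·v|) = 0.69315.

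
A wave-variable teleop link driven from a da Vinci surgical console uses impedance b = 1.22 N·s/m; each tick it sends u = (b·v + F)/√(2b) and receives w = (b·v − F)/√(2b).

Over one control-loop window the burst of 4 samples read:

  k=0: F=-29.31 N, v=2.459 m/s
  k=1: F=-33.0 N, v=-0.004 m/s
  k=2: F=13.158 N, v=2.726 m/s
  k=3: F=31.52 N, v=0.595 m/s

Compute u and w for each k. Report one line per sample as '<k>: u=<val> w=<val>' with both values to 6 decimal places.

k=0: b·v=1.22×2.459=2.999980; √(2b)=1.562050; u=(2.999980+(-29.31))/1.562050=-16.843264, w=(2.999980−(-29.31))/1.562050=20.684345
k=1: b·v=1.22×(-0.004)=-0.004880; √(2b)=1.562050; u=(-0.004880+(-33.0))/1.562050=-21.129209, w=(-0.004880−(-33.0))/1.562050=21.122961
k=2: b·v=1.22×2.726=3.325720; √(2b)=1.562050; u=(3.325720+13.158)/1.562050=10.552620, w=(3.325720−13.158)/1.562050=-6.294472
k=3: b·v=1.22×0.595=0.725900; √(2b)=1.562050; u=(0.725900+31.52)/1.562050=20.643322, w=(0.725900−31.52)/1.562050=-19.713902

0: u=-16.843264 w=20.684345
1: u=-21.129209 w=21.122961
2: u=10.552620 w=-6.294472
3: u=20.643322 w=-19.713902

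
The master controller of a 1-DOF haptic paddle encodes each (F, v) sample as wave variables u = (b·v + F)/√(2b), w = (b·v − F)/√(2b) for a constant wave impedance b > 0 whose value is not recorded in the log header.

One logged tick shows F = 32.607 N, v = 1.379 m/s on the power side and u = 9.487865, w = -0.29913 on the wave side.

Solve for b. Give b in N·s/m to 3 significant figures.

u + w = 9.188735;  u + w = √(2b)·v, so √(2b) = 9.188735/1.379 = 6.663332.
b = (√(2b))²/2 = 44.399995/2 = 22.199998.
(Check via u − w = 2F/√(2b): u − w = 9.786995, 2F/√(2b) = 9.786995.)

b = 22.2 N·s/m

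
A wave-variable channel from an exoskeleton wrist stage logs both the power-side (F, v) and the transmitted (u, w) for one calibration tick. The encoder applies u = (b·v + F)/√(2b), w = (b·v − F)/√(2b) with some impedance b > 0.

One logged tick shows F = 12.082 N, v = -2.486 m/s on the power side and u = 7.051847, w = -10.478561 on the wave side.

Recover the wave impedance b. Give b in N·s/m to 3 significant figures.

b = 0.95 N·s/m

u + w = -3.426714;  u + w = √(2b)·v, so √(2b) = -3.426714/(-2.486) = 1.378405.
b = (√(2b))²/2 = 1.899999/2 = 0.950000.
(Check via u − w = 2F/√(2b): u − w = 17.530408, 2F/√(2b) = 17.530411.)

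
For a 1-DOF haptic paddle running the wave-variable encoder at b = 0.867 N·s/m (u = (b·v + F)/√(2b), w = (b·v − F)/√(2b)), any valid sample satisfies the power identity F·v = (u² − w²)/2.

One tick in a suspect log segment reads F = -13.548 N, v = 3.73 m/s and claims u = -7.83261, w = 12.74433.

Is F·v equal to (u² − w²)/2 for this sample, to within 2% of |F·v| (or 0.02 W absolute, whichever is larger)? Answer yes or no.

F·v = (-13.548)×3.73 = -50.53404 W.
(u² − w²)/2 = (61.34978 − 162.41795)/2 = -50.53408 W.
|Δ| = 0.00004;  2% of max(1, |F·v|) = 1.01068.

yes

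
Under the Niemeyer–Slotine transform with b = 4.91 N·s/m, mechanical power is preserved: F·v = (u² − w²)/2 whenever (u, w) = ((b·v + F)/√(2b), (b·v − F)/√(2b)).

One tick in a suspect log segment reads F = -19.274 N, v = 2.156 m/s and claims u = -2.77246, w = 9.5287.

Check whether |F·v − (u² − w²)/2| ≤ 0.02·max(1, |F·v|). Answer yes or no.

F·v = (-19.274)×2.156 = -41.55474 W.
(u² − w²)/2 = (7.68653 − 90.79612)/2 = -41.55479 W.
|Δ| = 0.00005;  2% of max(1, |F·v|) = 0.83109.

yes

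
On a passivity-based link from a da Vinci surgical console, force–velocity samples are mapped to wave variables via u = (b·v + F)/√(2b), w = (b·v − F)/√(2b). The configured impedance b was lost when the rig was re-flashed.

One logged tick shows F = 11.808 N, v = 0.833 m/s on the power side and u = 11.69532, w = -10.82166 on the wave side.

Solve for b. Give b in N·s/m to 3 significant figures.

b = 0.55 N·s/m

u + w = 0.87366;  u + w = √(2b)·v, so √(2b) = 0.87366/0.833 = 1.04881.
b = (√(2b))²/2 = 1.10001/2 = 0.55000.
(Check via u − w = 2F/√(2b): u − w = 22.51698, 2F/√(2b) = 22.51692.)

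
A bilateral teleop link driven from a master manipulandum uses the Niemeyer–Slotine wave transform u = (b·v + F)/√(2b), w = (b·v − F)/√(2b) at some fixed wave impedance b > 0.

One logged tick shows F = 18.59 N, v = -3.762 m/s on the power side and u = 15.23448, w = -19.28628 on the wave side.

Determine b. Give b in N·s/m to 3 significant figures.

b = 0.58 N·s/m

u + w = -4.0518;  u + w = √(2b)·v, so √(2b) = -4.0518/(-3.762) = 1.0770.
b = (√(2b))²/2 = 1.1600/2 = 0.5800.
(Check via u − w = 2F/√(2b): u − w = 34.5208, 2F/√(2b) = 34.5207.)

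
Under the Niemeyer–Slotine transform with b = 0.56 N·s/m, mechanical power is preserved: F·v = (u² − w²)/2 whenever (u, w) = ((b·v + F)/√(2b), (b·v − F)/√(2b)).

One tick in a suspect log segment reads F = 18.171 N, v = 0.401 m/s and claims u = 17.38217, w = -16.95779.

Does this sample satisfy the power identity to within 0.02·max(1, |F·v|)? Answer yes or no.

F·v = 18.171×0.401 = 7.2866 W.
(u² − w²)/2 = (302.1398 − 287.5666)/2 = 7.2866 W.
|Δ| = 0.0000;  2% of max(1, |F·v|) = 0.1457.

yes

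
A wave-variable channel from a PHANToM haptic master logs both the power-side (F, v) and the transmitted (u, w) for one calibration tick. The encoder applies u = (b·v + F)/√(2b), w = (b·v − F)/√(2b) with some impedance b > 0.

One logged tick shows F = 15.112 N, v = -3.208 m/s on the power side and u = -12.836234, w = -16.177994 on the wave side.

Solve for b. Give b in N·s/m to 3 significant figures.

b = 40.9 N·s/m

u + w = -29.014228;  u + w = √(2b)·v, so √(2b) = -29.014228/(-3.208) = 9.044335.
b = (√(2b))²/2 = 81.800003/2 = 40.900002.
(Check via u − w = 2F/√(2b): u − w = 3.341760, 2F/√(2b) = 3.341760.)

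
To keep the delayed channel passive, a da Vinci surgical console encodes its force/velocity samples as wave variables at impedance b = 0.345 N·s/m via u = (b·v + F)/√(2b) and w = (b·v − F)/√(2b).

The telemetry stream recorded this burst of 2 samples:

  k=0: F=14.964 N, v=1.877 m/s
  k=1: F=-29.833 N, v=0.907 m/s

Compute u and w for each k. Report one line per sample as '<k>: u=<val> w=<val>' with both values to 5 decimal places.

k=0: b·v=0.345×1.877=0.64756; √(2b)=0.83066; u=(0.64756+14.964)/0.83066=18.79412, w=(0.64756−14.964)/0.83066=-17.23496
k=1: b·v=0.345×0.907=0.31291; √(2b)=0.83066; u=(0.31291+(-29.833))/0.83066=-35.53801, w=(0.31291−(-29.833))/0.83066=36.29142

0: u=18.79412 w=-17.23496
1: u=-35.53801 w=36.29142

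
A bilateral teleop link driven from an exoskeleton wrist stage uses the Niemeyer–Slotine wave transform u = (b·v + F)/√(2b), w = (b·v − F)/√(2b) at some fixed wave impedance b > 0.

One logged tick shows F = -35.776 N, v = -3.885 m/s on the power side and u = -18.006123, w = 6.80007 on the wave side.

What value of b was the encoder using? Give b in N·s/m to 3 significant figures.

b = 4.16 N·s/m

u + w = -11.206053;  u + w = √(2b)·v, so √(2b) = -11.206053/(-3.885) = 2.884441.
b = (√(2b))²/2 = 8.319999/2 = 4.160000.
(Check via u − w = 2F/√(2b): u − w = -24.806193, 2F/√(2b) = -24.806194.)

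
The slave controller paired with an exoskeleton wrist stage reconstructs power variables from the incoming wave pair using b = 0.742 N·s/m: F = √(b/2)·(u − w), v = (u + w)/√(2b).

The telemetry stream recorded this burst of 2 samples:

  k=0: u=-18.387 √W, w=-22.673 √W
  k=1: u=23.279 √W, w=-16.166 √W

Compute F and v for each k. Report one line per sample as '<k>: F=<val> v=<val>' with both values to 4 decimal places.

0: F=2.6106 v=-33.7056
1: F=24.0259 v=5.8390

k=0: u−w=4.2860, u+w=-41.0600; √(b/2)=0.6091, √(2b)=1.2182; F=0.6091×4.286=2.6106, v=-41.0600/1.2182=-33.7056
k=1: u−w=39.4450, u+w=7.1130; √(b/2)=0.6091, √(2b)=1.2182; F=0.6091×39.445=24.0259, v=7.1130/1.2182=5.8390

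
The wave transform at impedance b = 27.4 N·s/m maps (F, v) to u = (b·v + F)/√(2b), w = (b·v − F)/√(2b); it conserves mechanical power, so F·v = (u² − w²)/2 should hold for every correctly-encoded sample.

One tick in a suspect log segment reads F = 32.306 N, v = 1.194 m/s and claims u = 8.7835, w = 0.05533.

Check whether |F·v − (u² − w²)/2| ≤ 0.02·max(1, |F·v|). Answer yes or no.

F·v = 32.306×1.194 = 38.5734 W.
(u² − w²)/2 = (77.1499 − 0.0031)/2 = 38.5734 W.
|Δ| = 0.0000;  2% of max(1, |F·v|) = 0.7715.

yes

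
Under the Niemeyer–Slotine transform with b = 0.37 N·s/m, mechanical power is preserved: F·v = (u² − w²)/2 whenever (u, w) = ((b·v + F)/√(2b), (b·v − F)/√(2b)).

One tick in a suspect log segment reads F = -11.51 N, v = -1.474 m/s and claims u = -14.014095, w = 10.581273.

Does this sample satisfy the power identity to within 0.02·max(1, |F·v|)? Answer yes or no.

F·v = (-11.51)×(-1.474) = 16.965740 W.
(u² − w²)/2 = (196.394859 − 111.963338)/2 = 42.215760 W.
|Δ| = 25.250020;  2% of max(1, |F·v|) = 0.339315.

no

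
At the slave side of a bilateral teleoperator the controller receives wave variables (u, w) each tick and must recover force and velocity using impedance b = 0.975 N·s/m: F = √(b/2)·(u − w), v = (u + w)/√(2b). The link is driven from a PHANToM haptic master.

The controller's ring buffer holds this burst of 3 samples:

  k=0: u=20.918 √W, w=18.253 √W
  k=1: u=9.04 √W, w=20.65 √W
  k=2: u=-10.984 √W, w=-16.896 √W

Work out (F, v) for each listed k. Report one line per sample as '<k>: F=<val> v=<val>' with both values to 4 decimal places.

k=0: u−w=2.6650, u+w=39.1710; √(b/2)=0.6982, √(2b)=1.3964; F=0.6982×2.665=1.8607, v=39.1710/1.3964=28.0509
k=1: u−w=-11.6100, u+w=29.6900; √(b/2)=0.6982, √(2b)=1.3964; F=0.6982×(-11.61)=-8.1062, v=29.6900/1.3964=21.2615
k=2: u−w=5.9120, u+w=-27.8800; √(b/2)=0.6982, √(2b)=1.3964; F=0.6982×5.912=4.1278, v=-27.8800/1.3964=-19.9653

0: F=1.8607 v=28.0509
1: F=-8.1062 v=21.2615
2: F=4.1278 v=-19.9653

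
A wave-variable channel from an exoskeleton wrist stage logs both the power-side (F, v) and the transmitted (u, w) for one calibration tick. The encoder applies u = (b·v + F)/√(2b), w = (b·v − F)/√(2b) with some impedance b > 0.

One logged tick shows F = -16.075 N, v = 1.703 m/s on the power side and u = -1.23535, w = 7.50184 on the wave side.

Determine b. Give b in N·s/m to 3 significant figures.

b = 6.77 N·s/m

u + w = 6.26649;  u + w = √(2b)·v, so √(2b) = 6.26649/1.703 = 3.67968.
b = (√(2b))²/2 = 13.54002/2 = 6.77001.
(Check via u − w = 2F/√(2b): u − w = -8.73719, 2F/√(2b) = -8.73718.)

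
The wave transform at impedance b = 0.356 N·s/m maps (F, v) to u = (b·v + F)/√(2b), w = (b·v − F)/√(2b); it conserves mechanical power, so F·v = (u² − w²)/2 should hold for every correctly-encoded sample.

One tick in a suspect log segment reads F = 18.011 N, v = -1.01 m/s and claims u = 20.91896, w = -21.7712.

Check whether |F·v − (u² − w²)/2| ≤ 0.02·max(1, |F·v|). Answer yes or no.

F·v = 18.011×(-1.01) = -18.1911 W.
(u² − w²)/2 = (437.6029 − 473.9851)/2 = -18.1911 W.
|Δ| = 0.0000;  2% of max(1, |F·v|) = 0.3638.

yes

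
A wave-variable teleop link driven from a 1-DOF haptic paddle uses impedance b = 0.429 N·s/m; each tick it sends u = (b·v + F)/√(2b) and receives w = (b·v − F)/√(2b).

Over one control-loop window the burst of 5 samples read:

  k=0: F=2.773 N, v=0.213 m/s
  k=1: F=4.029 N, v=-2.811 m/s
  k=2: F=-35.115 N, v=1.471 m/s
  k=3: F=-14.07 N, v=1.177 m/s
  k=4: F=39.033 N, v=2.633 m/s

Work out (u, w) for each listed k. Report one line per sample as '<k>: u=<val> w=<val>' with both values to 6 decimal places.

k=0: b·v=0.429×0.213=0.091377; √(2b)=0.926283; u=(0.091377+2.773)/0.926283=3.092335, w=(0.091377−2.773)/0.926283=-2.895037
k=1: b·v=0.429×(-2.811)=-1.205919; √(2b)=0.926283; u=(-1.205919+4.029)/0.926283=3.047752, w=(-1.205919−4.029)/0.926283=-5.651534
k=2: b·v=0.429×1.471=0.631059; √(2b)=0.926283; u=(0.631059+(-35.115))/0.926283=-37.228304, w=(0.631059−(-35.115))/0.926283=38.590866
k=3: b·v=0.429×1.177=0.504933; √(2b)=0.926283; u=(0.504933+(-14.07))/0.926283=-14.644626, w=(0.504933−(-14.07))/0.926283=15.734861
k=4: b·v=0.429×2.633=1.129557; √(2b)=0.926283; u=(1.129557+39.033)/0.926283=43.358846, w=(1.129557−39.033)/0.926283=-40.919943

0: u=3.092335 w=-2.895037
1: u=3.047752 w=-5.651534
2: u=-37.228304 w=38.590866
3: u=-14.644626 w=15.734861
4: u=43.358846 w=-40.919943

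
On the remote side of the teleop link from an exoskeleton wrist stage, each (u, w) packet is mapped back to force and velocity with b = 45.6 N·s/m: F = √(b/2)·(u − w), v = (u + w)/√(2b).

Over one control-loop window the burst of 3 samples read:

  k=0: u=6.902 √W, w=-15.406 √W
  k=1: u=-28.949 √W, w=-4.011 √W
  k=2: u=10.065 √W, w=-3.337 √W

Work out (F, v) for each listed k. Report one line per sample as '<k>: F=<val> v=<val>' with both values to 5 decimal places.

0: F=106.51924 v=-0.89048
1: F=-119.07732 v=-3.45136
2: F=63.99367 v=0.70451

k=0: u−w=22.30800, u+w=-8.50400; √(b/2)=4.77493, √(2b)=9.54987; F=4.77493×22.308=106.51924, v=-8.50400/9.54987=-0.89048
k=1: u−w=-24.93800, u+w=-32.96000; √(b/2)=4.77493, √(2b)=9.54987; F=4.77493×(-24.938)=-119.07732, v=-32.96000/9.54987=-3.45136
k=2: u−w=13.40200, u+w=6.72800; √(b/2)=4.77493, √(2b)=9.54987; F=4.77493×13.402=63.99367, v=6.72800/9.54987=0.70451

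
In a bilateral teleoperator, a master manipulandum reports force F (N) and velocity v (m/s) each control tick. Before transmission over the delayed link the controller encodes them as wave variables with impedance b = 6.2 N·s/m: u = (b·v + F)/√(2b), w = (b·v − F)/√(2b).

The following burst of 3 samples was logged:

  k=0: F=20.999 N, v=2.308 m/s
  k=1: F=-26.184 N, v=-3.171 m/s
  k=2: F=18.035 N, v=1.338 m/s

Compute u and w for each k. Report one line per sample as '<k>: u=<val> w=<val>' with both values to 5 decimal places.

k=0: b·v=6.2×2.308=14.30960; √(2b)=3.52136; u=(14.30960+20.999)/3.52136=10.02697, w=(14.30960−20.999)/3.52136=-1.89966
k=1: b·v=6.2×(-3.171)=-19.66020; √(2b)=3.52136; u=(-19.66020+(-26.184))/3.52136=-13.01888, w=(-19.66020−(-26.184))/3.52136=1.85263
k=2: b·v=6.2×1.338=8.29560; √(2b)=3.52136; u=(8.29560+18.035)/3.52136=7.47739, w=(8.29560−18.035)/3.52136=-2.76580

0: u=10.02697 w=-1.89966
1: u=-13.01888 w=1.85263
2: u=7.47739 w=-2.76580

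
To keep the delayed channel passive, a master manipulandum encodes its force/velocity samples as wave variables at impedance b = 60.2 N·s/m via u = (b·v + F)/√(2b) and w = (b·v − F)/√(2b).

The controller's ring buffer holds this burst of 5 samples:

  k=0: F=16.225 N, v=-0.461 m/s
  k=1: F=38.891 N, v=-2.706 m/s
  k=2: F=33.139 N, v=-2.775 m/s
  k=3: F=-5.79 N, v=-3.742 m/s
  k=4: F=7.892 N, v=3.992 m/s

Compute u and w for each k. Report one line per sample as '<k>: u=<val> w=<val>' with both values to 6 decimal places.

0: u=-1.050535 w=-4.007877
1: u=-11.301710 w=-18.390398
2: u=-12.204478 w=-18.244746
3: u=-21.057583 w=-20.002236
4: u=22.620736 w=21.182256

k=0: b·v=60.2×(-0.461)=-27.752200; √(2b)=10.972693; u=(-27.752200+16.225)/10.972693=-1.050535, w=(-27.752200−16.225)/10.972693=-4.007877
k=1: b·v=60.2×(-2.706)=-162.901200; √(2b)=10.972693; u=(-162.901200+38.891)/10.972693=-11.301710, w=(-162.901200−38.891)/10.972693=-18.390398
k=2: b·v=60.2×(-2.775)=-167.055000; √(2b)=10.972693; u=(-167.055000+33.139)/10.972693=-12.204478, w=(-167.055000−33.139)/10.972693=-18.244746
k=3: b·v=60.2×(-3.742)=-225.268400; √(2b)=10.972693; u=(-225.268400+(-5.79))/10.972693=-21.057583, w=(-225.268400−(-5.79))/10.972693=-20.002236
k=4: b·v=60.2×3.992=240.318400; √(2b)=10.972693; u=(240.318400+7.892)/10.972693=22.620736, w=(240.318400−7.892)/10.972693=21.182256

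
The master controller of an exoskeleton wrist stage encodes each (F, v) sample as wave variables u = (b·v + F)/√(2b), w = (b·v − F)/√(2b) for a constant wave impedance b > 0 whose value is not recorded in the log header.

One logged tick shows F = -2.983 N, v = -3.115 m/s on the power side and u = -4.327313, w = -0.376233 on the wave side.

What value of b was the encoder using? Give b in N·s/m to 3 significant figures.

b = 1.14 N·s/m

u + w = -4.703546;  u + w = √(2b)·v, so √(2b) = -4.703546/(-3.115) = 1.509967.
b = (√(2b))²/2 = 2.279999/2 = 1.140000.
(Check via u − w = 2F/√(2b): u − w = -3.951080, 2F/√(2b) = -3.951081.)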